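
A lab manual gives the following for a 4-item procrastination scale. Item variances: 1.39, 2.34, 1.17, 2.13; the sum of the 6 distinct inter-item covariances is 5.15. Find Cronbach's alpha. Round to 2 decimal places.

Σσ²ᵢ = 1.39 + 2.34 + 1.17 + 2.13 = 7.03
Sum of distinct covariances = 5.15
σ²_T = Σσ²ᵢ + 2·Σcov = 7.03 + 2 × 5.15 = 17.33
α = (4/3)·(1 − 7.03/17.33) = 0.79

Cronbach's alpha = 0.79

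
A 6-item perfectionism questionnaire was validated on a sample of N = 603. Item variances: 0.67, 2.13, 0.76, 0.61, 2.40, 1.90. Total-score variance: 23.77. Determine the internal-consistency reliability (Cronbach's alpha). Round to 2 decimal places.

α = 0.77

sum of item variances = 0.67 + 2.13 + 0.76 + 0.61 + 2.40 + 1.90 = 8.47
α = (k/(k−1))·(1 − sum of item variances/total variance) = (6/5)·(1 − 8.47/23.77) = 0.77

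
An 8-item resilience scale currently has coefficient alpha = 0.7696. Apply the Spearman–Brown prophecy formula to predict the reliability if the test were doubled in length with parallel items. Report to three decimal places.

Length factor m = 2
α' = m·α / (1 + (m−1)·α)
   = 2 × 0.7696 / (1 + (2 − 1) × 0.7696)
   = 1.5392 / 1.7696 = 0.870

predicted reliability = 0.870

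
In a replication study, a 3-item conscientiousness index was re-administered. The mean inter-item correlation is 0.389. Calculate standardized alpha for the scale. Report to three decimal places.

standardized alpha = 0.656

Standardized α = k·r̄ / (1 + (k−1)·r̄) = 3 × 0.389 / (1 + 2 × 0.389)
  = 1.1670 / 1.7780 = 0.656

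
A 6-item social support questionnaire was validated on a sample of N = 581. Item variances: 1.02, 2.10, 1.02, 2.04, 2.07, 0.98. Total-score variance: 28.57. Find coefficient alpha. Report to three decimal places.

ΣVar(i) = 1.02 + 2.10 + 1.02 + 2.04 + 2.07 + 0.98 = 9.23
α = (k/(k−1))·(1 − ΣVar(i)/σ²_T) = (6/5)·(1 − 9.23/28.57) = 0.812

coefficient alpha = 0.812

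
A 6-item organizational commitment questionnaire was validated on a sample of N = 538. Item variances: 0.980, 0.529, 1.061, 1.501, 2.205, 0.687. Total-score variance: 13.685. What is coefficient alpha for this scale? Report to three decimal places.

coefficient alpha = 0.589

ΣVar(i) = 0.980 + 0.529 + 1.061 + 1.501 + 2.205 + 0.687 = 6.963
α = (k/(k−1))·(1 − ΣVar(i)/total variance) = (6/5)·(1 − 6.963/13.685) = 0.589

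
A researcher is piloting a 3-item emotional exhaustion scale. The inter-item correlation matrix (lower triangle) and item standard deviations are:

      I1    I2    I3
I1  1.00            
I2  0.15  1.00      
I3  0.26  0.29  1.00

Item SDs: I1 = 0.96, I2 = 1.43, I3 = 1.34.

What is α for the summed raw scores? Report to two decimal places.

Σσ²ᵢ = 0.96² + 1.43² + 1.34² = 4.7621
Covariances σ_ij = r_ij · s_i · s_j:
  σ(I1,I2) = 0.15 × 0.96 × 1.43 = 0.2059
  σ(I1,I3) = 0.26 × 0.96 × 1.34 = 0.3345
  σ(I2,I3) = 0.29 × 1.43 × 1.34 = 0.5557
σ²_T = Σσ²ᵢ + 2·Σσ_ij = 4.7621 + 2 × 1.0961 = 6.9543
α = (3/2)·(1 − 4.7621/6.9543) = 0.47

α = 0.47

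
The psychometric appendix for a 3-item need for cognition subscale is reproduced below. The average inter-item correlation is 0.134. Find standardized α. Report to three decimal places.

Standardized α = k·r̄ / (1 + (k−1)·r̄) = 3 × 0.134 / (1 + 2 × 0.134)
  = 0.4020 / 1.2680 = 0.317

standardized α = 0.317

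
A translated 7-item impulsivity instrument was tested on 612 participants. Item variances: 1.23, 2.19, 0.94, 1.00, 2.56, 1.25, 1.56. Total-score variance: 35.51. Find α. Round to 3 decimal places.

α = 0.814

Σσ²ᵢ = 1.23 + 2.19 + 0.94 + 1.00 + 2.56 + 1.25 + 1.56 = 10.73
α = (k/(k−1))·(1 − Σσ²ᵢ/Var(T)) = (7/6)·(1 − 10.73/35.51) = 0.814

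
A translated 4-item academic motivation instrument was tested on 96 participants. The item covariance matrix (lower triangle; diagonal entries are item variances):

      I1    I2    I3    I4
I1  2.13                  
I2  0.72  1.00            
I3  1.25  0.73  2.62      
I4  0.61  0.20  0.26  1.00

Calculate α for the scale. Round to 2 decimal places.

Σσᵢ² = 2.13 + 1.00 + 2.62 + 1.00 = 6.75
Sum of the distinct covariances = 3.77
total variance = 6.75 + 2 × 3.77 = 14.29
α = (k/(k−1))·(1 − Σσᵢ²/total variance) = (4/3)·(1 − 6.75/14.29) = 0.70

α = 0.70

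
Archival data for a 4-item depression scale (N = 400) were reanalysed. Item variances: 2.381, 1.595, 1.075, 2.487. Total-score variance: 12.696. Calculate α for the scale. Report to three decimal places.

ΣVar(i) = 2.381 + 1.595 + 1.075 + 2.487 = 7.538
α = (k/(k−1))·(1 − ΣVar(i)/σ²_total) = (4/3)·(1 − 7.538/12.696) = 0.542

α = 0.542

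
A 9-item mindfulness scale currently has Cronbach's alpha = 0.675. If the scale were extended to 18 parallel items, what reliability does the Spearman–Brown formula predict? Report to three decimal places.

predicted reliability = 0.806

Length factor m = 18/9 = 2.0000
α' = m·α / (1 + (m−1)·α)
   = 18/9 × 0.675 / (1 + (18/9 − 1) × 0.675)
   = 1.3500 / 1.6750 = 0.806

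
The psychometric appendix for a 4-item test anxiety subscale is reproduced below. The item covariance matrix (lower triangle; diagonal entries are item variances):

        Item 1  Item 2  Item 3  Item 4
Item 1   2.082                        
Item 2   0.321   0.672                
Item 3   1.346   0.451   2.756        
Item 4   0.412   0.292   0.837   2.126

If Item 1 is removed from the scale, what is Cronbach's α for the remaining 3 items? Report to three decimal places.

Remaining items: Item 2, Item 3, Item 4 (k = 3).
sum of item variances = 0.672 + 2.756 + 2.126 = 5.554
σ²_total = 5.554 + 2 × 1.580 = 8.714
α (item deleted) = (3/2)·(1 − 5.554/8.714) = 0.544

Cronbach's α = 0.544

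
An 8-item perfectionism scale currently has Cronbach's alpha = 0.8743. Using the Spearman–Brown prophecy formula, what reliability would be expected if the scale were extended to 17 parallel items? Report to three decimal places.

predicted reliability = 0.937

Length factor m = 17/8 = 2.1250
α' = m·α / (1 + (m−1)·α)
   = 17/8 × 0.8743 / (1 + (17/8 − 1) × 0.8743)
   = 1.8579 / 1.9836 = 0.937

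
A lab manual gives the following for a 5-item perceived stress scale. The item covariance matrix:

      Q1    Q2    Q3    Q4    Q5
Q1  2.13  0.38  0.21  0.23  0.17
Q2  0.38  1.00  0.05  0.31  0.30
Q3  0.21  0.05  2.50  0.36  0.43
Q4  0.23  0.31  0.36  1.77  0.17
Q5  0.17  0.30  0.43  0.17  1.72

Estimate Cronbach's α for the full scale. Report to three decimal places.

Σσᵢ² = 2.13 + 1.00 + 2.50 + 1.77 + 1.72 = 9.12
Sum of off-diagonal covariances = 2.61
Var(T) = 9.12 + 2 × 2.61 = 14.34
α = (k/(k−1))·(1 − Σσᵢ²/Var(T)) = (5/4)·(1 − 9.12/14.34) = 0.455

Cronbach's α = 0.455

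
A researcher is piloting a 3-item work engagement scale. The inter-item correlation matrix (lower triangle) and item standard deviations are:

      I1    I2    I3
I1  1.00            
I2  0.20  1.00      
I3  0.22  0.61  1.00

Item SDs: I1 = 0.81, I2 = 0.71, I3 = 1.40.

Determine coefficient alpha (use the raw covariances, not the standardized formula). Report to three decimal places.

α = 0.575

Σσ²ᵢ = 0.81² + 0.71² + 1.40² = 3.1202
Covariances σ_ij = r_ij · s_i · s_j:
  σ(I1,I2) = 0.20 × 0.81 × 0.71 = 0.1150
  σ(I1,I3) = 0.22 × 0.81 × 1.40 = 0.2495
  σ(I2,I3) = 0.61 × 0.71 × 1.40 = 0.6063
σ²_T = Σσ²ᵢ + 2·Σσ_ij = 3.1202 + 2 × 0.9708 = 5.0618
α = (3/2)·(1 − 3.1202/5.0618) = 0.575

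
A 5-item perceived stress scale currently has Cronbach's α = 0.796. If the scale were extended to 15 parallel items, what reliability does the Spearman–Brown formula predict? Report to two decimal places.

Length factor m = 15/5 = 3.0000
α' = m·α / (1 + (m−1)·α)
   = 15/5 × 0.796 / (1 + (15/5 − 1) × 0.796)
   = 2.3880 / 2.5920 = 0.92

predicted reliability = 0.92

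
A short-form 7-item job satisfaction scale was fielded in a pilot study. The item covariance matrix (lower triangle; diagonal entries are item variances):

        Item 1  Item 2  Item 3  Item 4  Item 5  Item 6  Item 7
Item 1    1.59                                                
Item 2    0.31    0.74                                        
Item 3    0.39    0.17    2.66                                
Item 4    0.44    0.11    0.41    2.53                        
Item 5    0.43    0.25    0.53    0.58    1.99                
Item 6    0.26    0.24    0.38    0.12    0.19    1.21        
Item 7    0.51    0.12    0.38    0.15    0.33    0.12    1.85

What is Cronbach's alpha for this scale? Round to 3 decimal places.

Σσᵢ² = 1.59 + 0.74 + 2.66 + 2.53 + 1.99 + 1.21 + 1.85 = 12.57
Sum of the distinct covariances = 6.42
total variance = 12.57 + 2 × 6.42 = 25.41
α = (k/(k−1))·(1 − Σσᵢ²/total variance) = (7/6)·(1 − 12.57/25.41) = 0.590

Cronbach's alpha = 0.590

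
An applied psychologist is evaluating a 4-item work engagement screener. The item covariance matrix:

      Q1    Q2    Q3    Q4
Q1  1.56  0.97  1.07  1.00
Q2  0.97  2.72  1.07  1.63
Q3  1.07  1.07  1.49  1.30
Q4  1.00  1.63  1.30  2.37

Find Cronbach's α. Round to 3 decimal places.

α = 0.845

ΣVar(i) = 1.56 + 2.72 + 1.49 + 2.37 = 8.14
Σ_{i<j} σ_ij = 7.04
total variance = 8.14 + 2 × 7.04 = 22.22
α = (k/(k−1))·(1 − ΣVar(i)/total variance) = (4/3)·(1 − 8.14/22.22) = 0.845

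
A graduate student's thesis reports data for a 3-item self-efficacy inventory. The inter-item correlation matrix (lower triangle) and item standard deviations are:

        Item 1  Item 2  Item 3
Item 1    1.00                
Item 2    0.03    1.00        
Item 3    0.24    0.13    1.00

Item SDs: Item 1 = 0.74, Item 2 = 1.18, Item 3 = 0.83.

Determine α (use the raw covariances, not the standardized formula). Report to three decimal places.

Σσ²ᵢ = 0.74² + 1.18² + 0.83² = 2.6289
Covariances σ_ij = r_ij · s_i · s_j:
  σ(Item 1,Item 2) = 0.03 × 0.74 × 1.18 = 0.0262
  σ(Item 1,Item 3) = 0.24 × 0.74 × 0.83 = 0.1474
  σ(Item 2,Item 3) = 0.13 × 1.18 × 0.83 = 0.1273
σ²_T = Σσ²ᵢ + 2·Σσ_ij = 2.6289 + 2 × 0.3009 = 3.2307
α = (3/2)·(1 − 2.6289/3.2307) = 0.279

α = 0.279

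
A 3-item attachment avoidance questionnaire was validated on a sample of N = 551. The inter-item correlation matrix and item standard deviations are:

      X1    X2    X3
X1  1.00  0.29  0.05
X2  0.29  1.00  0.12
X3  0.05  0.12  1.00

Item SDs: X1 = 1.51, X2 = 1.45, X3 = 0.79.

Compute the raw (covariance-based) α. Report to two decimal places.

α = 0.37

Σσ²ᵢ = 1.51² + 1.45² + 0.79² = 5.0067
Covariances σ_ij = r_ij · s_i · s_j:
  σ(X1,X2) = 0.29 × 1.51 × 1.45 = 0.6350
  σ(X1,X3) = 0.05 × 1.51 × 0.79 = 0.0596
  σ(X2,X3) = 0.12 × 1.45 × 0.79 = 0.1375
σ²_T = Σσ²ᵢ + 2·Σσ_ij = 5.0067 + 2 × 0.8321 = 6.6709
α = (3/2)·(1 − 5.0067/6.6709) = 0.37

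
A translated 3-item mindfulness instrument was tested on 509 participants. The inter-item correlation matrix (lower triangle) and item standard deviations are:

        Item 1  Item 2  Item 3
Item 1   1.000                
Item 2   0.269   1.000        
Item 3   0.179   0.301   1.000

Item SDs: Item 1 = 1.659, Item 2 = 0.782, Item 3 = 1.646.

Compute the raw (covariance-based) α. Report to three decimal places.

α = 0.431

Σσ²ᵢ = 1.659² + 0.782² + 1.646² = 6.0731
Covariances σ_ij = r_ij · s_i · s_j:
  σ(Item 1,Item 2) = 0.269 × 1.659 × 0.782 = 0.3490
  σ(Item 1,Item 3) = 0.179 × 1.659 × 1.646 = 0.4888
  σ(Item 2,Item 3) = 0.301 × 0.782 × 1.646 = 0.3874
σ²_T = Σσ²ᵢ + 2·Σσ_ij = 6.0731 + 2 × 1.2252 = 8.5235
α = (3/2)·(1 − 6.0731/8.5235) = 0.431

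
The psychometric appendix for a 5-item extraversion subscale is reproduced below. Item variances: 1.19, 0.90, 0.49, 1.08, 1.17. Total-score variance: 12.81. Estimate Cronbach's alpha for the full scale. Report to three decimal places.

Σσᵢ² = 1.19 + 0.90 + 0.49 + 1.08 + 1.17 = 4.83
α = (k/(k−1))·(1 − Σσᵢ²/Var(T)) = (5/4)·(1 − 4.83/12.81) = 0.779

Cronbach's alpha = 0.779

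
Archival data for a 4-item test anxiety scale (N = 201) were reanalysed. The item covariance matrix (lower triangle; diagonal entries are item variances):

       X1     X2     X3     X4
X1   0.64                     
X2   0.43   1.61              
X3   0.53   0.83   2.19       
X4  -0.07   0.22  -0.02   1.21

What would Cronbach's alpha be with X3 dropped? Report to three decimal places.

Cronbach's alpha = 0.377

Remaining items: X1, X2, X4 (k = 3).
Σσ²ᵢ = 0.64 + 1.61 + 1.21 = 3.46
σ²_total = 3.46 + 2 × 0.58 = 4.62
α (item deleted) = (3/2)·(1 − 3.46/4.62) = 0.377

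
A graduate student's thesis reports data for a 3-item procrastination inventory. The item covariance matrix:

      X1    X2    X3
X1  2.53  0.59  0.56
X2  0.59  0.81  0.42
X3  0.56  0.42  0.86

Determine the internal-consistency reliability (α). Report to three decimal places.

Σσ²ᵢ = 2.53 + 0.81 + 0.86 = 4.20
Sum of the distinct covariances = 1.57
total variance = 4.20 + 2 × 1.57 = 7.34
α = (k/(k−1))·(1 − Σσ²ᵢ/total variance) = (3/2)·(1 − 4.20/7.34) = 0.642

α = 0.642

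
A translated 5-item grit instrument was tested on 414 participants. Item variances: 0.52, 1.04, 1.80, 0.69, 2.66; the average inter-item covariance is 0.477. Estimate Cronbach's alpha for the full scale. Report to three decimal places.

Cronbach's alpha = 0.734

Σσᵢ² = 0.52 + 1.04 + 1.80 + 0.69 + 2.66 = 6.71
Sum of the 10 distinct covariances = 10 × 0.477 = 4.770
σ²_T = Σσᵢ² + 2·Σcov = 6.71 + 2 × 4.770 = 16.250
α = (5/4)·(1 − 6.71/16.250) = 0.734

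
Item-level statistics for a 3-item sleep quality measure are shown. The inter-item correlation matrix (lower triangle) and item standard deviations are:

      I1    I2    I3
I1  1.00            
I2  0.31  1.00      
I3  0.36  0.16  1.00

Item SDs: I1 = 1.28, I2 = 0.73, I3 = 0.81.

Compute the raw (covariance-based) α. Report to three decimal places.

Σσ²ᵢ = 1.28² + 0.73² + 0.81² = 2.8274
Covariances σ_ij = r_ij · s_i · s_j:
  σ(I1,I2) = 0.31 × 1.28 × 0.73 = 0.2897
  σ(I1,I3) = 0.36 × 1.28 × 0.81 = 0.3732
  σ(I2,I3) = 0.16 × 0.73 × 0.81 = 0.0946
σ²_T = Σσ²ᵢ + 2·Σσ_ij = 2.8274 + 2 × 0.7575 = 4.3424
α = (3/2)·(1 − 2.8274/4.3424) = 0.523

α = 0.523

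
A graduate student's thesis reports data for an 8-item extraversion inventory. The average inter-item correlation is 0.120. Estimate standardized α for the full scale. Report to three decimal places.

Standardized α = k·r̄ / (1 + (k−1)·r̄) = 8 × 0.120 / (1 + 7 × 0.120)
  = 0.9600 / 1.8400 = 0.522

α = 0.522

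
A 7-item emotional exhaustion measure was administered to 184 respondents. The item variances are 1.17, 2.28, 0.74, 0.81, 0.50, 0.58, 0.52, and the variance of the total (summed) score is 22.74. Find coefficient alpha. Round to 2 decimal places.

Σσ²ᵢ = 1.17 + 2.28 + 0.74 + 0.81 + 0.50 + 0.58 + 0.52 = 6.60
α = (k/(k−1))·(1 − Σσ²ᵢ/Var(T)) = (7/6)·(1 − 6.60/22.74) = 0.83

α = 0.83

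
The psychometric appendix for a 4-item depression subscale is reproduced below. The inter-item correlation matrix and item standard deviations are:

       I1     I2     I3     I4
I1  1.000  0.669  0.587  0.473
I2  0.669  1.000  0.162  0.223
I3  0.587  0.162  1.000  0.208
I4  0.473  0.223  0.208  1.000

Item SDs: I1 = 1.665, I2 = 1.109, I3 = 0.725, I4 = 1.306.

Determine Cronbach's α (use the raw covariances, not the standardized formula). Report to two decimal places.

Σσ²ᵢ = 1.665² + 1.109² + 0.725² + 1.306² = 6.2334
Covariances σ_ij = r_ij · s_i · s_j:
  σ(I1,I2) = 0.669 × 1.665 × 1.109 = 1.2353
  σ(I1,I3) = 0.587 × 1.665 × 0.725 = 0.7086
  σ(I1,I4) = 0.473 × 1.665 × 1.306 = 1.0285
  σ(I2,I3) = 0.162 × 1.109 × 0.725 = 0.1303
  σ(I2,I4) = 0.223 × 1.109 × 1.306 = 0.3230
  σ(I3,I4) = 0.208 × 0.725 × 1.306 = 0.1969
σ²_T = Σσ²ᵢ + 2·Σσ_ij = 6.2334 + 2 × 3.6226 = 13.4786
α = (4/3)·(1 − 6.2334/13.4786) = 0.72

Cronbach's α = 0.72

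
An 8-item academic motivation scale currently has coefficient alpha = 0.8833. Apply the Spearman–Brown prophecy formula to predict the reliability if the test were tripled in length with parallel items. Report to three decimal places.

Length factor m = 3
α' = m·α / (1 + (m−1)·α)
   = 3 × 0.8833 / (1 + (3 − 1) × 0.8833)
   = 2.6499 / 2.7666 = 0.958

predicted reliability = 0.958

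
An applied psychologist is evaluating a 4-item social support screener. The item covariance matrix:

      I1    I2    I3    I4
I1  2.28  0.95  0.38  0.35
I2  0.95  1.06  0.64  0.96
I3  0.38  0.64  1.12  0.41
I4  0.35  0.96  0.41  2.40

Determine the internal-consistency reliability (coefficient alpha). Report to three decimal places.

coefficient alpha = 0.691

ΣVar(i) = 2.28 + 1.06 + 1.12 + 2.40 = 6.86
Sum of the distinct covariances = 3.69
total variance = 6.86 + 2 × 3.69 = 14.24
α = (k/(k−1))·(1 − ΣVar(i)/total variance) = (4/3)·(1 − 6.86/14.24) = 0.691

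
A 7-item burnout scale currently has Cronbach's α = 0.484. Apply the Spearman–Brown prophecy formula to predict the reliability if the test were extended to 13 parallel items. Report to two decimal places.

predicted reliability = 0.64

Length factor m = 13/7 = 1.8571
α' = m·α / (1 + (m−1)·α)
   = 13/7 × 0.484 / (1 + (13/7 − 1) × 0.484)
   = 0.8989 / 1.4149 = 0.64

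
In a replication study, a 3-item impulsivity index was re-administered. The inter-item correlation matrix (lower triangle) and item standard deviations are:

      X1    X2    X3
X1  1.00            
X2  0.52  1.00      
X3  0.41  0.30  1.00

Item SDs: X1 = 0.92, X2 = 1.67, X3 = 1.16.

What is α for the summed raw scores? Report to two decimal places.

α = 0.63

Σσ²ᵢ = 0.92² + 1.67² + 1.16² = 4.9809
Covariances σ_ij = r_ij · s_i · s_j:
  σ(X1,X2) = 0.52 × 0.92 × 1.67 = 0.7989
  σ(X1,X3) = 0.41 × 0.92 × 1.16 = 0.4376
  σ(X2,X3) = 0.30 × 1.67 × 1.16 = 0.5812
σ²_T = Σσ²ᵢ + 2·Σσ_ij = 4.9809 + 2 × 1.8177 = 8.6163
α = (3/2)·(1 − 4.9809/8.6163) = 0.63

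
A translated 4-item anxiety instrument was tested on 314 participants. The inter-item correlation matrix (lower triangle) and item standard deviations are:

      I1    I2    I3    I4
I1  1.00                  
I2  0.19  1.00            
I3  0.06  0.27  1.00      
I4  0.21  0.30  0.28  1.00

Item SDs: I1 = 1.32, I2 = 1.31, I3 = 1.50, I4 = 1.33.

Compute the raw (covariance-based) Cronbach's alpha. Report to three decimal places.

Σσ²ᵢ = 1.32² + 1.31² + 1.50² + 1.33² = 7.4774
Covariances σ_ij = r_ij · s_i · s_j:
  σ(I1,I2) = 0.19 × 1.32 × 1.31 = 0.3285
  σ(I1,I3) = 0.06 × 1.32 × 1.50 = 0.1188
  σ(I1,I4) = 0.21 × 1.32 × 1.33 = 0.3687
  σ(I2,I3) = 0.27 × 1.31 × 1.50 = 0.5306
  σ(I2,I4) = 0.30 × 1.31 × 1.33 = 0.5227
  σ(I3,I4) = 0.28 × 1.50 × 1.33 = 0.5586
σ²_T = Σσ²ᵢ + 2·Σσ_ij = 7.4774 + 2 × 2.4279 = 12.3332
α = (4/3)·(1 − 7.4774/12.3332) = 0.525

Cronbach's alpha = 0.525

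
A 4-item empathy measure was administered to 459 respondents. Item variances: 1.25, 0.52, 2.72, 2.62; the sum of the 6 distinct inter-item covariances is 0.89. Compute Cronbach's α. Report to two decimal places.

sum of item variances = 1.25 + 0.52 + 2.72 + 2.62 = 7.11
Sum of distinct covariances = 0.89
Var(T) = sum of item variances + 2·Σcov = 7.11 + 2 × 0.89 = 8.89
α = (4/3)·(1 − 7.11/8.89) = 0.27

Cronbach's α = 0.27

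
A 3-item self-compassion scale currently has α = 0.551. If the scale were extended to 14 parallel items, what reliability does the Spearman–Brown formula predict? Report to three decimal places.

predicted reliability = 0.851

Length factor m = 14/3 = 4.6667
α' = m·α / (1 + (m−1)·α)
   = 14/3 × 0.551 / (1 + (14/3 − 1) × 0.551)
   = 2.5713 / 3.0203 = 0.851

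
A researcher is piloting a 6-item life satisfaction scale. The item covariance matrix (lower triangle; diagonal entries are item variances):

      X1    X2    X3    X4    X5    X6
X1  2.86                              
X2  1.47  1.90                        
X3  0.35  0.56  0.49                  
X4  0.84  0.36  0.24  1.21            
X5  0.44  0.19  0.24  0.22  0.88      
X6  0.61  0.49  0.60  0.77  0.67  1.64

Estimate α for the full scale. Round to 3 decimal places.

α = 0.770

sum of item variances = 2.86 + 1.90 + 0.49 + 1.21 + 0.88 + 1.64 = 8.98
Sum of off-diagonal covariances = 8.05
σ²_total = 8.98 + 2 × 8.05 = 25.08
α = (k/(k−1))·(1 − sum of item variances/σ²_total) = (6/5)·(1 − 8.98/25.08) = 0.770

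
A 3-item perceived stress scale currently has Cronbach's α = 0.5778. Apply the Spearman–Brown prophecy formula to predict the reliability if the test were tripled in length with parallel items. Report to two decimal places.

Length factor m = 3
α' = m·α / (1 + (m−1)·α)
   = 3 × 0.5778 / (1 + (3 − 1) × 0.5778)
   = 1.7334 / 2.1556 = 0.80

predicted reliability = 0.80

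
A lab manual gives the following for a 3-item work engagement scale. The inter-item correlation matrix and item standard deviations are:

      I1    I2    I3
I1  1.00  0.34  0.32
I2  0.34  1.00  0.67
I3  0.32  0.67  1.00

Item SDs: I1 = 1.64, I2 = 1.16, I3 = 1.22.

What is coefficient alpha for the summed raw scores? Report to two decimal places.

coefficient alpha = 0.67

Σσ²ᵢ = 1.64² + 1.16² + 1.22² = 5.5236
Covariances σ_ij = r_ij · s_i · s_j:
  σ(I1,I2) = 0.34 × 1.64 × 1.16 = 0.6468
  σ(I1,I3) = 0.32 × 1.64 × 1.22 = 0.6403
  σ(I2,I3) = 0.67 × 1.16 × 1.22 = 0.9482
σ²_T = Σσ²ᵢ + 2·Σσ_ij = 5.5236 + 2 × 2.2353 = 9.9942
α = (3/2)·(1 − 5.5236/9.9942) = 0.67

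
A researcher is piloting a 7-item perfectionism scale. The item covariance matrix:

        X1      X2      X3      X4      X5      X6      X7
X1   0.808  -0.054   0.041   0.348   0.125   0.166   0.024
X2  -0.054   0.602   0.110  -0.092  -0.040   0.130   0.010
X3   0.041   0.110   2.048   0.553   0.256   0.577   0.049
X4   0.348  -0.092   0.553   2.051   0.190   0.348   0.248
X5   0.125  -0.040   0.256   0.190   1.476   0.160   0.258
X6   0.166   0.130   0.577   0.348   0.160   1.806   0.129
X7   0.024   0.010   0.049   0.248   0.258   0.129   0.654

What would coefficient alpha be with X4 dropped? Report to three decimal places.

coefficient alpha = 0.413

Remaining items: X1, X2, X3, X5, X6, X7 (k = 6).
ΣVar(i) = 0.808 + 0.602 + 2.048 + 1.476 + 1.806 + 0.654 = 7.394
σ²_T = 7.394 + 2 × 1.941 = 11.276
α (item deleted) = (6/5)·(1 − 7.394/11.276) = 0.413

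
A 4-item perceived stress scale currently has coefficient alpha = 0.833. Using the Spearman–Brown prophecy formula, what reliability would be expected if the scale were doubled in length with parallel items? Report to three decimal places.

Length factor m = 2
α' = m·α / (1 + (m−1)·α)
   = 2 × 0.833 / (1 + (2 − 1) × 0.833)
   = 1.6660 / 1.8330 = 0.909

predicted reliability = 0.909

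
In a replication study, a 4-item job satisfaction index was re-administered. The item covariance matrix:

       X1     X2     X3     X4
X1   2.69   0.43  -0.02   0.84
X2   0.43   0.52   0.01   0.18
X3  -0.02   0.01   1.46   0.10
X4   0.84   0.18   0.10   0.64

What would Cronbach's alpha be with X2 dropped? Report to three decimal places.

Remaining items: X1, X3, X4 (k = 3).
ΣVar(i) = 2.69 + 1.46 + 0.64 = 4.79
σ²_total = 4.79 + 2 × 0.92 = 6.63
α (item deleted) = (3/2)·(1 − 4.79/6.63) = 0.416

α = 0.416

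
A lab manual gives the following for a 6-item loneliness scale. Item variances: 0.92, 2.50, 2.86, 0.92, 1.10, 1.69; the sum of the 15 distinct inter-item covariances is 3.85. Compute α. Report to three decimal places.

sum of item variances = 0.92 + 2.50 + 2.86 + 0.92 + 1.10 + 1.69 = 9.99
Sum of distinct covariances = 3.85
Var(T) = sum of item variances + 2·Σcov = 9.99 + 2 × 3.85 = 17.69
α = (6/5)·(1 − 9.99/17.69) = 0.522

α = 0.522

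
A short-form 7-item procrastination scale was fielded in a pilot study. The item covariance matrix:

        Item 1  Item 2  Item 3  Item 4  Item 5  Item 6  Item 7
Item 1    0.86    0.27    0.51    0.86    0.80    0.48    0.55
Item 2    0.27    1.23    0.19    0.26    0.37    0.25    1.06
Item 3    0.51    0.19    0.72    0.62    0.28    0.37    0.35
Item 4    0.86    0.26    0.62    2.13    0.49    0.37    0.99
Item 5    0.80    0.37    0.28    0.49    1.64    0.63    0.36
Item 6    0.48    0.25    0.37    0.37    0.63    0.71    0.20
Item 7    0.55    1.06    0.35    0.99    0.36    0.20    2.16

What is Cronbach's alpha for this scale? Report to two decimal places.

Cronbach's alpha = 0.80

sum of item variances = 0.86 + 1.23 + 0.72 + 2.13 + 1.64 + 0.71 + 2.16 = 9.45
Sum of off-diagonal covariances = 10.26
Var(T) = 9.45 + 2 × 10.26 = 29.97
α = (k/(k−1))·(1 − sum of item variances/Var(T)) = (7/6)·(1 − 9.45/29.97) = 0.80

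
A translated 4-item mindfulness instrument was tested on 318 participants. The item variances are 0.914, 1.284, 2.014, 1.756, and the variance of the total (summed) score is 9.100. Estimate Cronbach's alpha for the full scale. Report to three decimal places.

Σσᵢ² = 0.914 + 1.284 + 2.014 + 1.756 = 5.968
α = (k/(k−1))·(1 − Σσᵢ²/σ²_total) = (4/3)·(1 − 5.968/9.100) = 0.459

Cronbach's alpha = 0.459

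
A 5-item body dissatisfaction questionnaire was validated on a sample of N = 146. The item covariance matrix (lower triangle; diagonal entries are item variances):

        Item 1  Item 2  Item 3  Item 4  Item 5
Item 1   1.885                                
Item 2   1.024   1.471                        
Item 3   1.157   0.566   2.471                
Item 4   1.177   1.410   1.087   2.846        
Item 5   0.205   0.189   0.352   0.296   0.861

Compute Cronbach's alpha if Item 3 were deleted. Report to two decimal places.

α = 0.73

Remaining items: Item 1, Item 2, Item 4, Item 5 (k = 4).
Σσᵢ² = 1.885 + 1.471 + 2.846 + 0.861 = 7.063
Var(T) = 7.063 + 2 × 4.301 = 15.665
α (item deleted) = (4/3)·(1 − 7.063/15.665) = 0.73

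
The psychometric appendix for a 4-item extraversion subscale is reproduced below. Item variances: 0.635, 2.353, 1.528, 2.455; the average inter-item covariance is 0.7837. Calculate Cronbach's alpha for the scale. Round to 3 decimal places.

ΣVar(i) = 0.635 + 2.353 + 1.528 + 2.455 = 6.971
Sum of the 6 distinct covariances = 6 × 0.7837 = 4.7022
σ²_total = ΣVar(i) + 2·Σcov = 6.971 + 2 × 4.7022 = 16.3754
α = (4/3)·(1 − 6.971/16.3754) = 0.766

Cronbach's alpha = 0.766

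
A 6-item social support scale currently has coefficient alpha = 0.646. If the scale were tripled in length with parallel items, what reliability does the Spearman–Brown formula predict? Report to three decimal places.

predicted reliability = 0.846

Length factor m = 3
α' = m·α / (1 + (m−1)·α)
   = 3 × 0.646 / (1 + (3 − 1) × 0.646)
   = 1.9380 / 2.2920 = 0.846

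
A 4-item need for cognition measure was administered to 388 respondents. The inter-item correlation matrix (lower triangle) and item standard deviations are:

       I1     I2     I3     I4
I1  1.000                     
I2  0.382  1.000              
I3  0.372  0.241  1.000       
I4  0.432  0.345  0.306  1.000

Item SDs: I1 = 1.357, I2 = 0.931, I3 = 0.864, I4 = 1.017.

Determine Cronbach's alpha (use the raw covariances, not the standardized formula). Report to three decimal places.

α = 0.675

Σσ²ᵢ = 1.357² + 0.931² + 0.864² + 1.017² = 4.4890
Covariances σ_ij = r_ij · s_i · s_j:
  σ(I1,I2) = 0.382 × 1.357 × 0.931 = 0.4826
  σ(I1,I3) = 0.372 × 1.357 × 0.864 = 0.4362
  σ(I1,I4) = 0.432 × 1.357 × 1.017 = 0.5962
  σ(I2,I3) = 0.241 × 0.931 × 0.864 = 0.1939
  σ(I2,I4) = 0.345 × 0.931 × 1.017 = 0.3267
  σ(I3,I4) = 0.306 × 0.864 × 1.017 = 0.2689
σ²_T = Σσ²ᵢ + 2·Σσ_ij = 4.4890 + 2 × 2.3045 = 9.0980
α = (4/3)·(1 − 4.4890/9.0980) = 0.675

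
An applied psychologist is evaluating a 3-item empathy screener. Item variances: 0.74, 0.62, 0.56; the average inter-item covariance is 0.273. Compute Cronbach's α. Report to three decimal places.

Cronbach's α = 0.691

ΣVar(i) = 0.74 + 0.62 + 0.56 = 1.92
Sum of the 3 distinct covariances = 3 × 0.273 = 0.819
total variance = ΣVar(i) + 2·Σcov = 1.92 + 2 × 0.819 = 3.558
α = (3/2)·(1 − 1.92/3.558) = 0.691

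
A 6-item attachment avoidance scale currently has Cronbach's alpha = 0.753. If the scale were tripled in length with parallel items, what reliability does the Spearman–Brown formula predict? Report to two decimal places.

Length factor m = 3
α' = m·α / (1 + (m−1)·α)
   = 3 × 0.753 / (1 + (3 − 1) × 0.753)
   = 2.2590 / 2.5060 = 0.90

predicted reliability = 0.90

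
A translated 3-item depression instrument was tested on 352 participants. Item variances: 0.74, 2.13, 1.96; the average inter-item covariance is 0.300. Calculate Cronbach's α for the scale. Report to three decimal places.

α = 0.407

sum of item variances = 0.74 + 2.13 + 1.96 = 4.83
Sum of the 3 distinct covariances = 3 × 0.300 = 0.900
Var(T) = sum of item variances + 2·Σcov = 4.83 + 2 × 0.900 = 6.630
α = (3/2)·(1 − 4.83/6.630) = 0.407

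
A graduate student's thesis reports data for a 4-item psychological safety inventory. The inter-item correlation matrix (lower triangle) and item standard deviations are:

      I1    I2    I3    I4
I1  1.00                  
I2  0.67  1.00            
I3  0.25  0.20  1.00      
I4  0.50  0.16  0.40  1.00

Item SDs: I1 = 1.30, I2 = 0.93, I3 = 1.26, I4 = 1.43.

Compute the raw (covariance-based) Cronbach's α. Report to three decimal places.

Cronbach's α = 0.690

Σσ²ᵢ = 1.30² + 0.93² + 1.26² + 1.43² = 6.1874
Covariances σ_ij = r_ij · s_i · s_j:
  σ(I1,I2) = 0.67 × 1.30 × 0.93 = 0.8100
  σ(I1,I3) = 0.25 × 1.30 × 1.26 = 0.4095
  σ(I1,I4) = 0.50 × 1.30 × 1.43 = 0.9295
  σ(I2,I3) = 0.20 × 0.93 × 1.26 = 0.2344
  σ(I2,I4) = 0.16 × 0.93 × 1.43 = 0.2128
  σ(I3,I4) = 0.40 × 1.26 × 1.43 = 0.7207
σ²_T = Σσ²ᵢ + 2·Σσ_ij = 6.1874 + 2 × 3.3169 = 12.8212
α = (4/3)·(1 − 6.1874/12.8212) = 0.690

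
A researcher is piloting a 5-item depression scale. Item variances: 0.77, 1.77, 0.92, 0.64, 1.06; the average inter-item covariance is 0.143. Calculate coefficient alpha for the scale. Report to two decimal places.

α = 0.45

ΣVar(i) = 0.77 + 1.77 + 0.92 + 0.64 + 1.06 = 5.16
Sum of the 10 distinct covariances = 10 × 0.143 = 1.430
σ²_total = ΣVar(i) + 2·Σcov = 5.16 + 2 × 1.430 = 8.020
α = (5/4)·(1 − 5.16/8.020) = 0.45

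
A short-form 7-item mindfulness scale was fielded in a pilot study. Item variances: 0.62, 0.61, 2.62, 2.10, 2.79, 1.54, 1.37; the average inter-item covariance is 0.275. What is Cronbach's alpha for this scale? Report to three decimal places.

α = 0.581

ΣVar(i) = 0.62 + 0.61 + 2.62 + 2.10 + 2.79 + 1.54 + 1.37 = 11.65
Sum of the 21 distinct covariances = 21 × 0.275 = 5.775
total variance = ΣVar(i) + 2·Σcov = 11.65 + 2 × 5.775 = 23.200
α = (7/6)·(1 − 11.65/23.200) = 0.581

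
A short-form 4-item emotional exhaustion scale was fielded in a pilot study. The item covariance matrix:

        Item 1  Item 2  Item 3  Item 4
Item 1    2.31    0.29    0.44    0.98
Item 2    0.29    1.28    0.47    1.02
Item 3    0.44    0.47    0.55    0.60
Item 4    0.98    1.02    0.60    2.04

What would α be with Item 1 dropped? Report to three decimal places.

Remaining items: Item 2, Item 3, Item 4 (k = 3).
Σσᵢ² = 1.28 + 0.55 + 2.04 = 3.87
Var(T) = 3.87 + 2 × 2.09 = 8.05
α (item deleted) = (3/2)·(1 − 3.87/8.05) = 0.779

α = 0.779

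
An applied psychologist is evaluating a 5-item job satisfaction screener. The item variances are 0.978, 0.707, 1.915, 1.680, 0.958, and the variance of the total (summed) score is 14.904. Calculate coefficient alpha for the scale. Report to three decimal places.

Σσᵢ² = 0.978 + 0.707 + 1.915 + 1.680 + 0.958 = 6.238
α = (k/(k−1))·(1 − Σσᵢ²/σ²_T) = (5/4)·(1 − 6.238/14.904) = 0.727

coefficient alpha = 0.727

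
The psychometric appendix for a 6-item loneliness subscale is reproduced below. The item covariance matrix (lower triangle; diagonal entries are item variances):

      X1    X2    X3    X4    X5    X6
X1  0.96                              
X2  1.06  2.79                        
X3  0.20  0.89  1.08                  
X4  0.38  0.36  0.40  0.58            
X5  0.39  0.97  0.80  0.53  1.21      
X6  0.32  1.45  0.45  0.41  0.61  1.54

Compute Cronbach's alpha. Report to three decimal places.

ΣVar(i) = 0.96 + 2.79 + 1.08 + 0.58 + 1.21 + 1.54 = 8.16
Sum of off-diagonal covariances = 9.22
σ²_T = 8.16 + 2 × 9.22 = 26.60
α = (k/(k−1))·(1 − ΣVar(i)/σ²_T) = (6/5)·(1 − 8.16/26.60) = 0.832

α = 0.832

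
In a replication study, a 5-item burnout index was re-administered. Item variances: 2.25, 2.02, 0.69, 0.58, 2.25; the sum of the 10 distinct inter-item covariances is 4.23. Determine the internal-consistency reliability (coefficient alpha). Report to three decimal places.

α = 0.651

Σσ²ᵢ = 2.25 + 2.02 + 0.69 + 0.58 + 2.25 = 7.79
Sum of distinct covariances = 4.23
σ²_T = Σσ²ᵢ + 2·Σcov = 7.79 + 2 × 4.23 = 16.25
α = (5/4)·(1 − 7.79/16.25) = 0.651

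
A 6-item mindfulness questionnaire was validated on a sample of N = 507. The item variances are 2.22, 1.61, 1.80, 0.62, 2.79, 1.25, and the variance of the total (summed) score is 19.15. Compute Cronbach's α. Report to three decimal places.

Σσᵢ² = 2.22 + 1.61 + 1.80 + 0.62 + 2.79 + 1.25 = 10.29
α = (k/(k−1))·(1 − Σσᵢ²/total variance) = (6/5)·(1 − 10.29/19.15) = 0.555

α = 0.555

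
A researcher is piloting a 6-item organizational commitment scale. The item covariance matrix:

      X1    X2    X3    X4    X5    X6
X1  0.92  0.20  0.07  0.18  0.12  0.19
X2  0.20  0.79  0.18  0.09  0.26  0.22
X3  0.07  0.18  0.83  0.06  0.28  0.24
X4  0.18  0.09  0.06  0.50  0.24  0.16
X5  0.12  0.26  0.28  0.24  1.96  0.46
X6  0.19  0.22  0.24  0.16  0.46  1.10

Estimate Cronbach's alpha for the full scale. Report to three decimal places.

Σσ²ᵢ = 0.92 + 0.79 + 0.83 + 0.50 + 1.96 + 1.10 = 6.10
Σ_{i<j} σ_ij = 2.95
Var(T) = 6.10 + 2 × 2.95 = 12.00
α = (k/(k−1))·(1 − Σσ²ᵢ/Var(T)) = (6/5)·(1 − 6.10/12.00) = 0.590

α = 0.590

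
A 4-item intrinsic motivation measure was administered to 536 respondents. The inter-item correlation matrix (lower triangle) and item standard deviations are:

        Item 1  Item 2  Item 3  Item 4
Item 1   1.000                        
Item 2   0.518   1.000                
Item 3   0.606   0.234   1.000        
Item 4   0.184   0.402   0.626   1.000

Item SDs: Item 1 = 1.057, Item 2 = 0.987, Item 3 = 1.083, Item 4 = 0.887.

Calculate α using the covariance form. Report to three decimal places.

α = 0.751

Σσ²ᵢ = 1.057² + 0.987² + 1.083² + 0.887² = 4.0511
Covariances σ_ij = r_ij · s_i · s_j:
  σ(Item 1,Item 2) = 0.518 × 1.057 × 0.987 = 0.5404
  σ(Item 1,Item 3) = 0.606 × 1.057 × 1.083 = 0.6937
  σ(Item 1,Item 4) = 0.184 × 1.057 × 0.887 = 0.1725
  σ(Item 2,Item 3) = 0.234 × 0.987 × 1.083 = 0.2501
  σ(Item 2,Item 4) = 0.402 × 0.987 × 0.887 = 0.3519
  σ(Item 3,Item 4) = 0.626 × 1.083 × 0.887 = 0.6013
σ²_T = Σσ²ᵢ + 2·Σσ_ij = 4.0511 + 2 × 2.6099 = 9.2709
α = (4/3)·(1 − 4.0511/9.2709) = 0.751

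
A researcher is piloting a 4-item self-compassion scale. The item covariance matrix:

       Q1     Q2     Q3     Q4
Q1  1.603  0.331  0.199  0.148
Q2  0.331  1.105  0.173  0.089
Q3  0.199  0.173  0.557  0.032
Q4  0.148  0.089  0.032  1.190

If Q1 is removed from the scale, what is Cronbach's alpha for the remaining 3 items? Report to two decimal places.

Remaining items: Q2, Q3, Q4 (k = 3).
ΣVar(i) = 1.105 + 0.557 + 1.190 = 2.852
Var(T) = 2.852 + 2 × 0.294 = 3.440
α (item deleted) = (3/2)·(1 − 2.852/3.440) = 0.26

Cronbach's alpha = 0.26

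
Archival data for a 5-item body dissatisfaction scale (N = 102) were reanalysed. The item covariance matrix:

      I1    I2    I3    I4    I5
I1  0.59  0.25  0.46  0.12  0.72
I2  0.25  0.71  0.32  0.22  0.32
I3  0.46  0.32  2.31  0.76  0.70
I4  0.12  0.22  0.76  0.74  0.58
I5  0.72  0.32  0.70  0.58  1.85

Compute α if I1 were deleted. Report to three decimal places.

α = 0.678

Remaining items: I2, I3, I4, I5 (k = 4).
ΣVar(i) = 0.71 + 2.31 + 0.74 + 1.85 = 5.61
Var(T) = 5.61 + 2 × 2.90 = 11.41
α (item deleted) = (4/3)·(1 − 5.61/11.41) = 0.678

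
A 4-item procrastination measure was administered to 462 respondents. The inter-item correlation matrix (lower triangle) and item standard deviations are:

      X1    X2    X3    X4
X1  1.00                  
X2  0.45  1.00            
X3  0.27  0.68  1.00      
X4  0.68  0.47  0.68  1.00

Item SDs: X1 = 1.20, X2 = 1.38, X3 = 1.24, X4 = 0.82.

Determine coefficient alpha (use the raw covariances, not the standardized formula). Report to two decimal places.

α = 0.80

Σσ²ᵢ = 1.20² + 1.38² + 1.24² + 0.82² = 5.5544
Covariances σ_ij = r_ij · s_i · s_j:
  σ(X1,X2) = 0.45 × 1.20 × 1.38 = 0.7452
  σ(X1,X3) = 0.27 × 1.20 × 1.24 = 0.4018
  σ(X1,X4) = 0.68 × 1.20 × 0.82 = 0.6691
  σ(X2,X3) = 0.68 × 1.38 × 1.24 = 1.1636
  σ(X2,X4) = 0.47 × 1.38 × 0.82 = 0.5319
  σ(X3,X4) = 0.68 × 1.24 × 0.82 = 0.6914
σ²_T = Σσ²ᵢ + 2·Σσ_ij = 5.5544 + 2 × 4.2030 = 13.9604
α = (4/3)·(1 − 5.5544/13.9604) = 0.80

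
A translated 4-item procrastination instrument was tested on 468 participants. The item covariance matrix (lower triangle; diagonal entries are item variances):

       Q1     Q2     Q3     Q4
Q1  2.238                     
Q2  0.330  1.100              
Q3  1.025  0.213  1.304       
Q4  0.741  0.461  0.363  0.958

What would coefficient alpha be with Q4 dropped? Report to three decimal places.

coefficient alpha = 0.605

Remaining items: Q1, Q2, Q3 (k = 3).
Σσ²ᵢ = 2.238 + 1.100 + 1.304 = 4.642
Var(T) = 4.642 + 2 × 1.568 = 7.778
α (item deleted) = (3/2)·(1 − 4.642/7.778) = 0.605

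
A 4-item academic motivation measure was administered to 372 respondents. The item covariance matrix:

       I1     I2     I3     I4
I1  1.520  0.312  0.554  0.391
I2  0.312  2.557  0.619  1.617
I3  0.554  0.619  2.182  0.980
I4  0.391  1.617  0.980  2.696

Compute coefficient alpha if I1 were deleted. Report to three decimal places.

α = 0.696

Remaining items: I2, I3, I4 (k = 3).
Σσ²ᵢ = 2.557 + 2.182 + 2.696 = 7.435
σ²_total = 7.435 + 2 × 3.216 = 13.867
α (item deleted) = (3/2)·(1 − 7.435/13.867) = 0.696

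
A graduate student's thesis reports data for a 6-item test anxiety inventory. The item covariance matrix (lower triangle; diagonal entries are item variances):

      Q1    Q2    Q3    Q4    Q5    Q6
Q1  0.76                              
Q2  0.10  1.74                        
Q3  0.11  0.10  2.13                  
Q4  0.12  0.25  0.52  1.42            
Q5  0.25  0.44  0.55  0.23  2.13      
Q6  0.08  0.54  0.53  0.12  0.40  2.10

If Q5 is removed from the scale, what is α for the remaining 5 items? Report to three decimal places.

α = 0.472

Remaining items: Q1, Q2, Q3, Q4, Q6 (k = 5).
Σσᵢ² = 0.76 + 1.74 + 2.13 + 1.42 + 2.10 = 8.15
Var(T) = 8.15 + 2 × 2.47 = 13.09
α (item deleted) = (5/4)·(1 − 8.15/13.09) = 0.472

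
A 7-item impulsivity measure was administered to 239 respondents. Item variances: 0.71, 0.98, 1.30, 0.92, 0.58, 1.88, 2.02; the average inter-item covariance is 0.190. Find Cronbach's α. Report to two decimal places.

α = 0.57

sum of item variances = 0.71 + 0.98 + 1.30 + 0.92 + 0.58 + 1.88 + 2.02 = 8.39
Sum of the 21 distinct covariances = 21 × 0.190 = 3.990
Var(T) = sum of item variances + 2·Σcov = 8.39 + 2 × 3.990 = 16.370
α = (7/6)·(1 − 8.39/16.370) = 0.57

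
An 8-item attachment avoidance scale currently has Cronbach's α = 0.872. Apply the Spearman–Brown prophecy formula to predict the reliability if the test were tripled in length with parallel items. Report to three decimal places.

Length factor m = 3
α' = m·α / (1 + (m−1)·α)
   = 3 × 0.872 / (1 + (3 − 1) × 0.872)
   = 2.6160 / 2.7440 = 0.953

predicted reliability = 0.953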